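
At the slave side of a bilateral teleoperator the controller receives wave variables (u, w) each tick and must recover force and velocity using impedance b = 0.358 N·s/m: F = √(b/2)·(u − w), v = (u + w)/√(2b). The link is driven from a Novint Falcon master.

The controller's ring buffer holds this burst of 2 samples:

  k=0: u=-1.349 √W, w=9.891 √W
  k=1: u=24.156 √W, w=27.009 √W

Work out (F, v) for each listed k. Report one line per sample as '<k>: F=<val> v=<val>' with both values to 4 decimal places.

0: F=-4.7555 v=10.0949
1: F=-1.2071 v=60.4667

k=0: u−w=-11.2400, u+w=8.5420; √(b/2)=0.4231, √(2b)=0.8462; F=0.4231×(-11.24)=-4.7555, v=8.5420/0.8462=10.0949
k=1: u−w=-2.8530, u+w=51.1650; √(b/2)=0.4231, √(2b)=0.8462; F=0.4231×(-2.853)=-1.2071, v=51.1650/0.8462=60.4667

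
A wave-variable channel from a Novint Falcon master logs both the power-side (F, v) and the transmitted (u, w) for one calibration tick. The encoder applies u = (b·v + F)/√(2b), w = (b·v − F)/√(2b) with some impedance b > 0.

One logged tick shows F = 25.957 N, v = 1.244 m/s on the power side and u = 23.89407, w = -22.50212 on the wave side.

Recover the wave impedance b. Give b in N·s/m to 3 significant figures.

u + w = 1.39195;  u + w = √(2b)·v, so √(2b) = 1.39195/1.244 = 1.11893.
b = (√(2b))²/2 = 1.25201/2 = 0.62600.
(Check via u − w = 2F/√(2b): u − w = 46.39619, 2F/√(2b) = 46.39607.)

b = 0.626 N·s/m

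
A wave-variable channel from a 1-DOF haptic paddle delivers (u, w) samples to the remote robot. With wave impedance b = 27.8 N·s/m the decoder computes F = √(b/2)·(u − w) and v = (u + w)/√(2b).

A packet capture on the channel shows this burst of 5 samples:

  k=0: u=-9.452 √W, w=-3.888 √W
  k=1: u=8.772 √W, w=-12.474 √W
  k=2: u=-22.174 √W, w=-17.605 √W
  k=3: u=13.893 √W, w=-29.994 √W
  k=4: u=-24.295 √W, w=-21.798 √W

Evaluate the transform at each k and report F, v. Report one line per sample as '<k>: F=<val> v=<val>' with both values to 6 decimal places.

0: F=-20.744096 v=-1.789033
1: F=79.210832 v=-0.496477
2: F=-17.034467 v=-5.334779
3: F=163.622602 v=-2.159312
4: F=-9.309491 v=-6.181553

k=0: u−w=-5.564000, u+w=-13.340000; √(b/2)=3.728270, √(2b)=7.456541; F=3.728270×(-5.564)=-20.744096, v=-13.340000/7.456541=-1.789033
k=1: u−w=21.246000, u+w=-3.702000; √(b/2)=3.728270, √(2b)=7.456541; F=3.728270×21.246=79.210832, v=-3.702000/7.456541=-0.496477
k=2: u−w=-4.569000, u+w=-39.779000; √(b/2)=3.728270, √(2b)=7.456541; F=3.728270×(-4.569)=-17.034467, v=-39.779000/7.456541=-5.334779
k=3: u−w=43.887000, u+w=-16.101000; √(b/2)=3.728270, √(2b)=7.456541; F=3.728270×43.887=163.622602, v=-16.101000/7.456541=-2.159312
k=4: u−w=-2.497000, u+w=-46.093000; √(b/2)=3.728270, √(2b)=7.456541; F=3.728270×(-2.497)=-9.309491, v=-46.093000/7.456541=-6.181553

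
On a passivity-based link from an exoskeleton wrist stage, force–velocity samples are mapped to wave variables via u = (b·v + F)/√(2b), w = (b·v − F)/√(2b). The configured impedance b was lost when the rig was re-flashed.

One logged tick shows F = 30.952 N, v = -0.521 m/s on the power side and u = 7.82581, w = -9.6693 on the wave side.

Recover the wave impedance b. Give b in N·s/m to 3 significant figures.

u + w = -1.84349;  u + w = √(2b)·v, so √(2b) = -1.84349/(-0.521) = 3.53837.
b = (√(2b))²/2 = 12.52005/2 = 6.26003.
(Check via u − w = 2F/√(2b): u − w = 17.49511, 2F/√(2b) = 17.49507.)

b = 6.26 N·s/m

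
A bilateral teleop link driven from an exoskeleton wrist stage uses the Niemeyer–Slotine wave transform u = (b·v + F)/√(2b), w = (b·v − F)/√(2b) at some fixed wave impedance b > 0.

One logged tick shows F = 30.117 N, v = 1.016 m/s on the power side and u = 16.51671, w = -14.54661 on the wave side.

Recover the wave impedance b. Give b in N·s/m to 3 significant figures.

u + w = 1.9701;  u + w = √(2b)·v, so √(2b) = 1.9701/1.016 = 1.9391.
b = (√(2b))²/2 = 3.7600/2 = 1.8800.
(Check via u − w = 2F/√(2b): u − w = 31.0633, 2F/√(2b) = 31.0633.)

b = 1.88 N·s/m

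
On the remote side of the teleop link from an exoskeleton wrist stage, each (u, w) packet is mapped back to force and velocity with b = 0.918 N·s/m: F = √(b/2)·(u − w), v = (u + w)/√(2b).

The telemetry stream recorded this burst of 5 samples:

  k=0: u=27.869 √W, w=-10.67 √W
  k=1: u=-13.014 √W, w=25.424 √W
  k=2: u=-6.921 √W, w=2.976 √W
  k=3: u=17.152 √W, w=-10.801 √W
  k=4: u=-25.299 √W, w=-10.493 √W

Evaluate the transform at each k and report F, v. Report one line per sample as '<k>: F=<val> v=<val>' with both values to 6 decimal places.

k=0: u−w=38.539000, u+w=17.199000; √(b/2)=0.677495, √(2b)=1.354991; F=0.677495×38.539=26.109995, v=17.199000/1.354991=12.693075
k=1: u−w=-38.438000, u+w=12.410000; √(b/2)=0.677495, √(2b)=1.354991; F=0.677495×(-38.438)=-26.041568, v=12.410000/1.354991=9.158734
k=2: u−w=-9.897000, u+w=-3.945000; √(b/2)=0.677495, √(2b)=1.354991; F=0.677495×(-9.897)=-6.705172, v=-3.945000/1.354991=-2.911459
k=3: u−w=27.953000, u+w=6.351000; √(b/2)=0.677495, √(2b)=1.354991; F=0.677495×27.953=18.938029, v=6.351000/1.354991=4.687117
k=4: u−w=-14.806000, u+w=-35.792000; √(b/2)=0.677495, √(2b)=1.354991; F=0.677495×(-14.806)=-10.030997, v=-35.792000/1.354991=-26.414940

0: F=26.109995 v=12.693075
1: F=-26.041568 v=9.158734
2: F=-6.705172 v=-2.911459
3: F=18.938029 v=4.687117
4: F=-10.030997 v=-26.414940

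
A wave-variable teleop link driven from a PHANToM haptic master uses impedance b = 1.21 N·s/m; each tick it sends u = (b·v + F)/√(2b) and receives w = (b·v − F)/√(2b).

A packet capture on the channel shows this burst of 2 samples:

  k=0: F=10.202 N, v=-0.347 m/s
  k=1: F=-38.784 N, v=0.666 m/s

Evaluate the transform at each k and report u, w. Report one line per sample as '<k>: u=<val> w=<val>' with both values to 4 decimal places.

k=0: b·v=1.21×(-0.347)=-0.4199; √(2b)=1.5556; u=(-0.4199+10.202)/1.5556=6.2882, w=(-0.4199−10.202)/1.5556=-6.8280
k=1: b·v=1.21×0.666=0.8059; √(2b)=1.5556; u=(0.8059+(-38.784))/1.5556=-24.4133, w=(0.8059−(-38.784))/1.5556=25.4493

0: u=6.2882 w=-6.8280
1: u=-24.4133 w=25.4493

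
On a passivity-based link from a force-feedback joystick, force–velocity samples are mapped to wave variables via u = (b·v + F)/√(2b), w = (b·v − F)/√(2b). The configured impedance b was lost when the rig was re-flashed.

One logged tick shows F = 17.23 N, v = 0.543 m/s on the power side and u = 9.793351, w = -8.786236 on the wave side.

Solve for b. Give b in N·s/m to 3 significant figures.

u + w = 1.007115;  u + w = √(2b)·v, so √(2b) = 1.007115/0.543 = 1.854724.
b = (√(2b))²/2 = 3.440000/2 = 1.720000.
(Check via u − w = 2F/√(2b): u − w = 18.579587, 2F/√(2b) = 18.579586.)

b = 1.72 N·s/m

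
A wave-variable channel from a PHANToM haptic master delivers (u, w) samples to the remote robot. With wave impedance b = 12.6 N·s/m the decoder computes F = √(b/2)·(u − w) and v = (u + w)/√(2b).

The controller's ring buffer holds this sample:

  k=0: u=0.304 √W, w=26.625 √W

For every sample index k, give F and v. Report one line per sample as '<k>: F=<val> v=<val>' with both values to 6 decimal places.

k=0: u−w=-26.321000, u+w=26.929000; √(b/2)=2.509980, √(2b)=5.019960; F=2.509980×(-26.321)=-66.065186, v=26.929000/5.019960=5.364385

0: F=-66.065186 v=5.364385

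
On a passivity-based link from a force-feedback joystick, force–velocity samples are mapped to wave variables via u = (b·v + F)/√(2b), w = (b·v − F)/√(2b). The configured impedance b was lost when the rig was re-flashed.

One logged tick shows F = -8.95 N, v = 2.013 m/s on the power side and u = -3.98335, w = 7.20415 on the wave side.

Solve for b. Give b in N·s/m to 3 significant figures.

u + w = 3.2208;  u + w = √(2b)·v, so √(2b) = 3.2208/2.013 = 1.6000.
b = (√(2b))²/2 = 2.5600/2 = 1.2800.
(Check via u − w = 2F/√(2b): u − w = -11.1875, 2F/√(2b) = -11.1875.)

b = 1.28 N·s/m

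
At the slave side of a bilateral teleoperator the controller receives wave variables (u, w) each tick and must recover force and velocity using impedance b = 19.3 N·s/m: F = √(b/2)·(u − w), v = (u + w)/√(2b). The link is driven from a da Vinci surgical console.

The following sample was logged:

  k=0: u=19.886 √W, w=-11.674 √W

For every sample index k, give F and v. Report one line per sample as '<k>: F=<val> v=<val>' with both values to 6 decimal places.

k=0: u−w=31.560000, u+w=8.212000; √(b/2)=3.106445, √(2b)=6.212890; F=3.106445×31.56=98.039401, v=8.212000/6.212890=1.321768

0: F=98.039401 v=1.321768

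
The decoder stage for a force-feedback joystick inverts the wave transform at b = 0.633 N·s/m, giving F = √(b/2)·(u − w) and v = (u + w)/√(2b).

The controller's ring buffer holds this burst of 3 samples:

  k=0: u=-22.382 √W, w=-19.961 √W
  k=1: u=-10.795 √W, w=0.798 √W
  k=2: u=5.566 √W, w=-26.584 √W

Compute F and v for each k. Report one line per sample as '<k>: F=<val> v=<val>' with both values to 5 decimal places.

k=0: u−w=-2.42100, u+w=-42.34300; √(b/2)=0.56258, √(2b)=1.12517; F=0.56258×(-2.421)=-1.36201, v=-42.34300/1.12517=-37.63265
k=1: u−w=-11.59300, u+w=-9.99700; √(b/2)=0.56258, √(2b)=1.12517; F=0.56258×(-11.593)=-6.52203, v=-9.99700/1.12517=-8.88491
k=2: u−w=32.15000, u+w=-21.01800; √(b/2)=0.56258, √(2b)=1.12517; F=0.56258×32.15=18.08705, v=-21.01800/1.12517=-18.67990

0: F=-1.36201 v=-37.63265
1: F=-6.52203 v=-8.88491
2: F=18.08705 v=-18.67990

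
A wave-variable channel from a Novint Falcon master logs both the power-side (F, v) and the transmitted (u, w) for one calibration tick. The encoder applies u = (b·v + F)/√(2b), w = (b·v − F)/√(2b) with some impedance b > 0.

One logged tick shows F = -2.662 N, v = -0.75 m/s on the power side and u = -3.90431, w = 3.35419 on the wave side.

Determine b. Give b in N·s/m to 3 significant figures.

b = 0.269 N·s/m

u + w = -0.5501;  u + w = √(2b)·v, so √(2b) = -0.5501/(-0.75) = 0.7335.
b = (√(2b))²/2 = 0.5380/2 = 0.2690.
(Check via u − w = 2F/√(2b): u − w = -7.2585, 2F/√(2b) = -7.2584.)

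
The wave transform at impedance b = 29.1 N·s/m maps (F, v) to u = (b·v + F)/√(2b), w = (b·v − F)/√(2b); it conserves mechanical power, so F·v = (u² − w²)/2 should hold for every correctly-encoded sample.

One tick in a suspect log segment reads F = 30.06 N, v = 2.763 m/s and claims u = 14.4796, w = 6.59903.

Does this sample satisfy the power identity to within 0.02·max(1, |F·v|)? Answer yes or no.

yes

F·v = 30.06×2.763 = 83.05578 W.
(u² − w²)/2 = (209.65882 − 43.54720)/2 = 83.05581 W.
|Δ| = 0.00003;  2% of max(1, |F·v|) = 1.66112.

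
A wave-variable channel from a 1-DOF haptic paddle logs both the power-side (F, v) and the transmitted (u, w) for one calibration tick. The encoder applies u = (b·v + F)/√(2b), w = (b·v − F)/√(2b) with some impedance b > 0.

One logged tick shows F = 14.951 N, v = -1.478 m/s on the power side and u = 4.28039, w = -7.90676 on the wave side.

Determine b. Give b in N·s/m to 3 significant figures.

b = 3.01 N·s/m

u + w = -3.62637;  u + w = √(2b)·v, so √(2b) = -3.62637/(-1.478) = 2.45357.
b = (√(2b))²/2 = 6.01998/2 = 3.00999.
(Check via u − w = 2F/√(2b): u − w = 12.18715, 2F/√(2b) = 12.18716.)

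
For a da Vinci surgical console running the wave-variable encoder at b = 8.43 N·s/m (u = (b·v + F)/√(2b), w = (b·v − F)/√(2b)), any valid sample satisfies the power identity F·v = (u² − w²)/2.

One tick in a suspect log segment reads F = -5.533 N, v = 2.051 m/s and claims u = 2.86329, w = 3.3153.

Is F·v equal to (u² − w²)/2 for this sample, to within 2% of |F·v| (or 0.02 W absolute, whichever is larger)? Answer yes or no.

F·v = (-5.533)×2.051 = -11.34818 W.
(u² − w²)/2 = (8.19843 − 10.99121)/2 = -1.39639 W.
|Δ| = 9.95179;  2% of max(1, |F·v|) = 0.22696.

no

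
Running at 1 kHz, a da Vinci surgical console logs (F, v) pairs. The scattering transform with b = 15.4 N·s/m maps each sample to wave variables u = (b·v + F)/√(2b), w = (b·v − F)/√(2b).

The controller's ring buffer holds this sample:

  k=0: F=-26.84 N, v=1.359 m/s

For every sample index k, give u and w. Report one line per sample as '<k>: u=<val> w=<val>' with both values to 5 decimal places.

k=0: b·v=15.4×1.359=20.92860; √(2b)=5.54977; u=(20.92860+(-26.84))/5.54977=-1.06516, w=(20.92860−(-26.84))/5.54977=8.60730

0: u=-1.06516 w=8.60730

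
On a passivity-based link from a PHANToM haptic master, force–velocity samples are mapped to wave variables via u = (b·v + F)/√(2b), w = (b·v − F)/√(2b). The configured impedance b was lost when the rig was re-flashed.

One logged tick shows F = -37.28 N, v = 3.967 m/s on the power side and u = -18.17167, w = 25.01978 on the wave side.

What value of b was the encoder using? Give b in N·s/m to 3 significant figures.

u + w = 6.8481;  u + w = √(2b)·v, so √(2b) = 6.8481/3.967 = 1.7263.
b = (√(2b))²/2 = 2.9800/2 = 1.4900.
(Check via u − w = 2F/√(2b): u − w = -43.1915, 2F/√(2b) = -43.1914.)

b = 1.49 N·s/m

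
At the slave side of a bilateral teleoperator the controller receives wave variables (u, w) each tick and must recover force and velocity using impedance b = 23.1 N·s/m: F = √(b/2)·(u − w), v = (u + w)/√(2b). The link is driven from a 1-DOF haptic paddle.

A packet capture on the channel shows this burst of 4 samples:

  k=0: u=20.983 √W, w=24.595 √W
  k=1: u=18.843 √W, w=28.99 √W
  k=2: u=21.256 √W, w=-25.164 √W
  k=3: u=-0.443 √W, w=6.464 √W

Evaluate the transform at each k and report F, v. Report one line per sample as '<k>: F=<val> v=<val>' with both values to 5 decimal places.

k=0: u−w=-3.61200, u+w=45.57800; √(b/2)=3.39853, √(2b)=6.79706; F=3.39853×(-3.612)=-12.27549, v=45.57800/6.79706=6.70555
k=1: u−w=-10.14700, u+w=47.83300; √(b/2)=3.39853, √(2b)=6.79706; F=3.39853×(-10.147)=-34.48487, v=47.83300/6.79706=7.03731
k=2: u−w=46.42000, u+w=-3.90800; √(b/2)=3.39853, √(2b)=6.79706; F=3.39853×46.42=157.75972, v=-3.90800/6.79706=-0.57495
k=3: u−w=-6.90700, u+w=6.02100; √(b/2)=3.39853, √(2b)=6.79706; F=3.39853×(-6.907)=-23.47364, v=6.02100/6.79706=0.88582

0: F=-12.27549 v=6.70555
1: F=-34.48487 v=7.03731
2: F=157.75972 v=-0.57495
3: F=-23.47364 v=0.88582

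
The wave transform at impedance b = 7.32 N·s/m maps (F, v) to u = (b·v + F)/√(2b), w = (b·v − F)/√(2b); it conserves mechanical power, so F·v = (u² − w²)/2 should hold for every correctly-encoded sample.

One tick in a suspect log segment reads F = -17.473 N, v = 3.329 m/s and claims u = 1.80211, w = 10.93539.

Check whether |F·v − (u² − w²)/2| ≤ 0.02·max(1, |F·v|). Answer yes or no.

F·v = (-17.473)×3.329 = -58.16762 W.
(u² − w²)/2 = (3.24760 − 119.58275)/2 = -58.16758 W.
|Δ| = 0.00004;  2% of max(1, |F·v|) = 1.16335.

yes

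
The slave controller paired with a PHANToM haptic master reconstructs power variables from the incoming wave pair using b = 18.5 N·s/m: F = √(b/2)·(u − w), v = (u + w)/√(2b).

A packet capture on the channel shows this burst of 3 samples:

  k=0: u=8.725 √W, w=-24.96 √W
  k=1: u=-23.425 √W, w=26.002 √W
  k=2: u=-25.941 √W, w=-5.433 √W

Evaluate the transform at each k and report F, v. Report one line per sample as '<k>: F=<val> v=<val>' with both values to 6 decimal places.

k=0: u−w=33.685000, u+w=-16.235000; √(b/2)=3.041381, √(2b)=6.082763; F=3.041381×33.685=102.448928, v=-16.235000/6.082763=-2.669018
k=1: u−w=-49.427000, u+w=2.577000; √(b/2)=3.041381, √(2b)=6.082763; F=3.041381×(-49.427)=-150.326352, v=2.577000/6.082763=0.423656
k=2: u−w=-20.508000, u+w=-31.374000; √(b/2)=3.041381, √(2b)=6.082763; F=3.041381×(-20.508)=-62.372647, v=-31.374000/6.082763=-5.157854

0: F=102.448928 v=-2.669018
1: F=-150.326352 v=0.423656
2: F=-62.372647 v=-5.157854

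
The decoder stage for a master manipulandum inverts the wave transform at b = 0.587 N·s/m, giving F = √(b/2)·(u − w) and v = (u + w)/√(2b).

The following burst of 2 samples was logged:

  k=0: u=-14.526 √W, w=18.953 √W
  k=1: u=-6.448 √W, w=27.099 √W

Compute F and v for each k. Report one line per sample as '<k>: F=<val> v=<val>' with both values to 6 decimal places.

k=0: u−w=-33.479000, u+w=4.427000; √(b/2)=0.541756, √(2b)=1.083513; F=0.541756×(-33.479)=-18.137463, v=4.427000/1.083513=4.085785
k=1: u−w=-33.547000, u+w=20.651000; √(b/2)=0.541756, √(2b)=1.083513; F=0.541756×(-33.547)=-18.174302, v=20.651000/1.083513=19.059304

0: F=-18.137463 v=4.085785
1: F=-18.174302 v=19.059304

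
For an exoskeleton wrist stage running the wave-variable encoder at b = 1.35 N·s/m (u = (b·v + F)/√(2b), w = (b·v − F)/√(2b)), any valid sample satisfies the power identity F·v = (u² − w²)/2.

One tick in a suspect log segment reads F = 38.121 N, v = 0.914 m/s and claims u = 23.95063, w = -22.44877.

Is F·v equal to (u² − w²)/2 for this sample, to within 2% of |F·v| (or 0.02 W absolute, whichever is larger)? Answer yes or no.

yes

F·v = 38.121×0.914 = 34.84259 W.
(u² − w²)/2 = (573.63268 − 503.94727)/2 = 34.84270 W.
|Δ| = 0.00011;  2% of max(1, |F·v|) = 0.69685.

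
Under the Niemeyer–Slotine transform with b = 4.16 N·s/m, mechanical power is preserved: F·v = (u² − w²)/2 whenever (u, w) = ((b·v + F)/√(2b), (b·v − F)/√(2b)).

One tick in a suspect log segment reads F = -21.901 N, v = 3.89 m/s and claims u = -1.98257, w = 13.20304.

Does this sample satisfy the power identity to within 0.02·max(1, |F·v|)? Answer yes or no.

F·v = (-21.901)×3.89 = -85.1949 W.
(u² − w²)/2 = (3.9306 − 174.3203)/2 = -85.1948 W.
|Δ| = 0.0000;  2% of max(1, |F·v|) = 1.7039.

yes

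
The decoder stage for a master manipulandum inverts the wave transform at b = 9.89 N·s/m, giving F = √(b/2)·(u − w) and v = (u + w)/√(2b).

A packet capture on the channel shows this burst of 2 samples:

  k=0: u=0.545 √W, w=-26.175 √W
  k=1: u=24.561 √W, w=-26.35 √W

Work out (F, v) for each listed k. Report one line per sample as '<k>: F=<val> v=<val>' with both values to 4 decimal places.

k=0: u−w=26.7200, u+w=-25.6300; √(b/2)=2.2237, √(2b)=4.4475; F=2.2237×26.72=59.4182, v=-25.6300/4.4475=-5.7628
k=1: u−w=50.9110, u+w=-1.7890; √(b/2)=2.2237, √(2b)=4.4475; F=2.2237×50.911=113.2126, v=-1.7890/4.4475=-0.4023

0: F=59.4182 v=-5.7628
1: F=113.2126 v=-0.4023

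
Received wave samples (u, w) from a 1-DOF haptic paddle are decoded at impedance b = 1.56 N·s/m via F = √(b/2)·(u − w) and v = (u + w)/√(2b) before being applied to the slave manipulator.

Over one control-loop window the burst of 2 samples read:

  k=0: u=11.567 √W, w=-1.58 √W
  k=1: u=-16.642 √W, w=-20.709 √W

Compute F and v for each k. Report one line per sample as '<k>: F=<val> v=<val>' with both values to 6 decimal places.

k=0: u−w=13.147000, u+w=9.987000; √(b/2)=0.883176, √(2b)=1.766352; F=0.883176×13.147=11.611116, v=9.987000/1.766352=5.654025
k=1: u−w=4.067000, u+w=-37.351000; √(b/2)=0.883176, √(2b)=1.766352; F=0.883176×4.067=3.591877, v=-37.351000/1.766352=-21.145840

0: F=11.611116 v=5.654025
1: F=3.591877 v=-21.145840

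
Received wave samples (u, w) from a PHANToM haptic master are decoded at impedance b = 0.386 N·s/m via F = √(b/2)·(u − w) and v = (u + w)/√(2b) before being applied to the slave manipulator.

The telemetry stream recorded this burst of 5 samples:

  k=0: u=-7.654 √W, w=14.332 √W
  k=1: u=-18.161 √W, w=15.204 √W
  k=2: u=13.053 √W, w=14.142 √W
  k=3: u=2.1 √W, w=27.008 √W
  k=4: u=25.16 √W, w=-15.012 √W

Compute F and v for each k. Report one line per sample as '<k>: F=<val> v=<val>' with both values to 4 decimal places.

0: F=-9.6588 v=7.6004
1: F=-14.6578 v=-3.3654
2: F=-0.4784 v=30.9514
3: F=-10.9425 v=33.1286
4: F=17.6483 v=11.5497

k=0: u−w=-21.9860, u+w=6.6780; √(b/2)=0.4393, √(2b)=0.8786; F=0.4393×(-21.986)=-9.6588, v=6.6780/0.8786=7.6004
k=1: u−w=-33.3650, u+w=-2.9570; √(b/2)=0.4393, √(2b)=0.8786; F=0.4393×(-33.365)=-14.6578, v=-2.9570/0.8786=-3.3654
k=2: u−w=-1.0890, u+w=27.1950; √(b/2)=0.4393, √(2b)=0.8786; F=0.4393×(-1.089)=-0.4784, v=27.1950/0.8786=30.9514
k=3: u−w=-24.9080, u+w=29.1080; √(b/2)=0.4393, √(2b)=0.8786; F=0.4393×(-24.908)=-10.9425, v=29.1080/0.8786=33.1286
k=4: u−w=40.1720, u+w=10.1480; √(b/2)=0.4393, √(2b)=0.8786; F=0.4393×40.172=17.6483, v=10.1480/0.8786=11.5497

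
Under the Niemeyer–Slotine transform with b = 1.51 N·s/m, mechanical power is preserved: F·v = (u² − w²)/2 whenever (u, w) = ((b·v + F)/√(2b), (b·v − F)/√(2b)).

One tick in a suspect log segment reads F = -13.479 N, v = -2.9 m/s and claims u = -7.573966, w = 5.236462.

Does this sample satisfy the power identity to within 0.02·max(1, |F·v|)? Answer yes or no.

F·v = (-13.479)×(-2.9) = 39.089100 W.
(u² − w²)/2 = (57.364961 − 27.420534)/2 = 14.972213 W.
|Δ| = 24.116887;  2% of max(1, |F·v|) = 0.781782.

no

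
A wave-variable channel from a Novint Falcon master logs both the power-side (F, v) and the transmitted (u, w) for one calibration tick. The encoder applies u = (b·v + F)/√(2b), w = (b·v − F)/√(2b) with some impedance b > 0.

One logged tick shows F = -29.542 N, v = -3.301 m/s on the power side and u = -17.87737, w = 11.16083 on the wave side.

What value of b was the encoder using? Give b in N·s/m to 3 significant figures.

b = 2.07 N·s/m

u + w = -6.7165;  u + w = √(2b)·v, so √(2b) = -6.7165/(-3.301) = 2.0347.
b = (√(2b))²/2 = 4.1400/2 = 2.0700.
(Check via u − w = 2F/√(2b): u − w = -29.0382, 2F/√(2b) = -29.0382.)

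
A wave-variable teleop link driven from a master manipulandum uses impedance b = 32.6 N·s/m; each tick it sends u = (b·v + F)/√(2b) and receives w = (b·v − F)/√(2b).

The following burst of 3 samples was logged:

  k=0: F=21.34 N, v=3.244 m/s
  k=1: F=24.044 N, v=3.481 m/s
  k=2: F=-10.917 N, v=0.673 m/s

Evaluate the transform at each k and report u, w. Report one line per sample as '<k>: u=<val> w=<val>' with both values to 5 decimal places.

k=0: b·v=32.6×3.244=105.75440; √(2b)=8.07465; u=(105.75440+21.34)/8.07465=15.73992, w=(105.75440−21.34)/8.07465=10.45425
k=1: b·v=32.6×3.481=113.48060; √(2b)=8.07465; u=(113.48060+24.044)/8.07465=17.03164, w=(113.48060−24.044)/8.07465=11.07622
k=2: b·v=32.6×0.673=21.93980; √(2b)=8.07465; u=(21.93980+(-10.917))/8.07465=1.36511, w=(21.93980−(-10.917))/8.07465=4.06913

0: u=15.73992 w=10.45425
1: u=17.03164 w=11.07622
2: u=1.36511 w=4.06913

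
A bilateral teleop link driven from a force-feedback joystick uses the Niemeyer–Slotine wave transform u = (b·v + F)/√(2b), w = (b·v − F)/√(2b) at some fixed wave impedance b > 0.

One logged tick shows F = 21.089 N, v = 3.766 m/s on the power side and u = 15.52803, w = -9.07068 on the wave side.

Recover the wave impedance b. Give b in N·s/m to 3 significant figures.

u + w = 6.4573;  u + w = √(2b)·v, so √(2b) = 6.4573/3.766 = 1.7146.
b = (√(2b))²/2 = 2.9400/2 = 1.4700.
(Check via u − w = 2F/√(2b): u − w = 24.5987, 2F/√(2b) = 24.5987.)

b = 1.47 N·s/m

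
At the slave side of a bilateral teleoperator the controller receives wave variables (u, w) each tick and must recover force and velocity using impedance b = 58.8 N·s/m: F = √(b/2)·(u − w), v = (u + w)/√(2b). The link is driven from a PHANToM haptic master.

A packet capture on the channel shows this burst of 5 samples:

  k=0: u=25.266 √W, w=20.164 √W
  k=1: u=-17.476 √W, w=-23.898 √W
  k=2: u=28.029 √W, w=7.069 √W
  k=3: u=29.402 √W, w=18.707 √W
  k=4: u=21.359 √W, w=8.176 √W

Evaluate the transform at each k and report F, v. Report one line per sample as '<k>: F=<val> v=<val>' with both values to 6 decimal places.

0: F=27.663945 v=4.189277
1: F=34.821219 v=-3.815257
2: F=113.648823 v=3.236523
3: F=57.990180 v=4.436318
4: F=71.480555 v=2.723537

k=0: u−w=5.102000, u+w=45.430000; √(b/2)=5.422177, √(2b)=10.844353; F=5.422177×5.102=27.663945, v=45.430000/10.844353=4.189277
k=1: u−w=6.422000, u+w=-41.374000; √(b/2)=5.422177, √(2b)=10.844353; F=5.422177×6.422=34.821219, v=-41.374000/10.844353=-3.815257
k=2: u−w=20.960000, u+w=35.098000; √(b/2)=5.422177, √(2b)=10.844353; F=5.422177×20.96=113.648823, v=35.098000/10.844353=3.236523
k=3: u−w=10.695000, u+w=48.109000; √(b/2)=5.422177, √(2b)=10.844353; F=5.422177×10.695=57.990180, v=48.109000/10.844353=4.436318
k=4: u−w=13.183000, u+w=29.535000; √(b/2)=5.422177, √(2b)=10.844353; F=5.422177×13.183=71.480555, v=29.535000/10.844353=2.723537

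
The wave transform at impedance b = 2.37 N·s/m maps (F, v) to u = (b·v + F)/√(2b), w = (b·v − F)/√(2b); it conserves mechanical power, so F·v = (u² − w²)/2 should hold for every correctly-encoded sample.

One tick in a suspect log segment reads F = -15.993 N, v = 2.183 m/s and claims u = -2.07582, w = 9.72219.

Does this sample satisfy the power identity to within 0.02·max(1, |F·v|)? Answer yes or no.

F·v = (-15.993)×2.183 = -34.9127 W.
(u² − w²)/2 = (4.3090 − 94.5210)/2 = -45.1060 W.
|Δ| = 10.1933;  2% of max(1, |F·v|) = 0.6983.

no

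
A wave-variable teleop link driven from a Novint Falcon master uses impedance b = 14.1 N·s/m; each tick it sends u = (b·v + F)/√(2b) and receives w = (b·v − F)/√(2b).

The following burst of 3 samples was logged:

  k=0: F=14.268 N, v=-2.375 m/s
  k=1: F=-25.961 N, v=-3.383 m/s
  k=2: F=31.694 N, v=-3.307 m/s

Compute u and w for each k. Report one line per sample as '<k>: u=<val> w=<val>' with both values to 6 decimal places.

k=0: b·v=14.1×(-2.375)=-33.487500; √(2b)=5.310367; u=(-33.487500+14.268)/5.310367=-3.619241, w=(-33.487500−14.268)/5.310367=-8.992881
k=1: b·v=14.1×(-3.383)=-47.700300; √(2b)=5.310367; u=(-47.700300+(-25.961))/5.310367=-13.871225, w=(-47.700300−(-25.961))/5.310367=-4.093747
k=2: b·v=14.1×(-3.307)=-46.628700; √(2b)=5.310367; u=(-46.628700+31.694)/5.310367=-2.812367, w=(-46.628700−31.694)/5.310367=-14.749018

0: u=-3.619241 w=-8.992881
1: u=-13.871225 w=-4.093747
2: u=-2.812367 w=-14.749018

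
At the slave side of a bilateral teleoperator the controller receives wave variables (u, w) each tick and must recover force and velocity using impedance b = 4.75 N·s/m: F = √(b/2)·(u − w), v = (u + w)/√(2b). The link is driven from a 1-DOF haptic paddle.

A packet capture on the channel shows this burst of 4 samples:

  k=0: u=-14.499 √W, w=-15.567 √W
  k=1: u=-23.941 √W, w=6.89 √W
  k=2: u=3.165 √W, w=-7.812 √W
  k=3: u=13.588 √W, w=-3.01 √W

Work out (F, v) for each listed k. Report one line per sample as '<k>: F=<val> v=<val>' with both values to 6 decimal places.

k=0: u−w=1.068000, u+w=-30.066000; √(b/2)=1.541104, √(2b)=3.082207; F=1.541104×1.068=1.645899, v=-30.066000/3.082207=-9.754698
k=1: u−w=-30.831000, u+w=-17.051000; √(b/2)=1.541104, √(2b)=3.082207; F=1.541104×(-30.831)=-47.513762, v=-17.051000/3.082207=-5.532075
k=2: u−w=10.977000, u+w=-4.647000; √(b/2)=1.541104, √(2b)=3.082207; F=1.541104×10.977=16.916693, v=-4.647000/3.082207=-1.507686
k=3: u−w=16.598000, u+w=10.578000; √(b/2)=1.541104, √(2b)=3.082207; F=1.541104×16.598=25.579236, v=10.578000/3.082207=3.431956

0: F=1.645899 v=-9.754698
1: F=-47.513762 v=-5.532075
2: F=16.916693 v=-1.507686
3: F=25.579236 v=3.431956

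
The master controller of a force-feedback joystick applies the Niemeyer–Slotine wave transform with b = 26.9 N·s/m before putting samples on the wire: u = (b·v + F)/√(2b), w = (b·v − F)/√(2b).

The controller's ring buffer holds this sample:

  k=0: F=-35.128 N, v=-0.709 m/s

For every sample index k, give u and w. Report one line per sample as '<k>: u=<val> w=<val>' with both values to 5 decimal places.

k=0: b·v=26.9×(-0.709)=-19.07210; √(2b)=7.33485; u=(-19.07210+(-35.128))/7.33485=-7.38940, w=(-19.07210−(-35.128))/7.33485=2.18899

0: u=-7.38940 w=2.18899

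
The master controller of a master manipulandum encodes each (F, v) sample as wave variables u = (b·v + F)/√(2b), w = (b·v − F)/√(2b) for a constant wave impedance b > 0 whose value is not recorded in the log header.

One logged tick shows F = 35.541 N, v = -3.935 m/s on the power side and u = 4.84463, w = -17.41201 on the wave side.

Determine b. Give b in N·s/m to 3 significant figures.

b = 5.1 N·s/m

u + w = -12.56738;  u + w = √(2b)·v, so √(2b) = -12.56738/(-3.935) = 3.19374.
b = (√(2b))²/2 = 10.20000/2 = 5.10000.
(Check via u − w = 2F/√(2b): u − w = 22.25664, 2F/√(2b) = 22.25664.)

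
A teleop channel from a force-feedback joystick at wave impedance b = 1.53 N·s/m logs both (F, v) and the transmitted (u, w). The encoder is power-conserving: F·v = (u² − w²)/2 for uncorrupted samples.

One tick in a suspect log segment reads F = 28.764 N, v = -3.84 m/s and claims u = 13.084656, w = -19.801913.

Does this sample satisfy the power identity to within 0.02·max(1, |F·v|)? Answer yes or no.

yes

F·v = 28.764×(-3.84) = -110.453760 W.
(u² − w²)/2 = (171.208223 − 392.115758)/2 = -110.453768 W.
|Δ| = 0.000008;  2% of max(1, |F·v|) = 2.209075.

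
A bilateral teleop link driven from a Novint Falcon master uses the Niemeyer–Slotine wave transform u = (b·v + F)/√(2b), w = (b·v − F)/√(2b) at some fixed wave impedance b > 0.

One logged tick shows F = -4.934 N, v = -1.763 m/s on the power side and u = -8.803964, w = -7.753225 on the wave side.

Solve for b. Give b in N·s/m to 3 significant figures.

u + w = -16.557189;  u + w = √(2b)·v, so √(2b) = -16.557189/(-1.763) = 9.391486.
b = (√(2b))²/2 = 88.200001/2 = 44.100000.
(Check via u − w = 2F/√(2b): u − w = -1.050739, 2F/√(2b) = -1.050739.)

b = 44.1 N·s/m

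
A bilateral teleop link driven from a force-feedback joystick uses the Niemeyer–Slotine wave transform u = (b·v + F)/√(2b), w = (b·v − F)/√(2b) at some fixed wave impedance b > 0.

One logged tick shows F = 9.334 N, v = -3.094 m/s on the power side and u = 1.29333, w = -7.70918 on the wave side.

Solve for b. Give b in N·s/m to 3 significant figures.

u + w = -6.4158;  u + w = √(2b)·v, so √(2b) = -6.4158/(-3.094) = 2.0736.
b = (√(2b))²/2 = 4.3000/2 = 2.1500.
(Check via u − w = 2F/√(2b): u − w = 9.0025, 2F/√(2b) = 9.0025.)

b = 2.15 N·s/m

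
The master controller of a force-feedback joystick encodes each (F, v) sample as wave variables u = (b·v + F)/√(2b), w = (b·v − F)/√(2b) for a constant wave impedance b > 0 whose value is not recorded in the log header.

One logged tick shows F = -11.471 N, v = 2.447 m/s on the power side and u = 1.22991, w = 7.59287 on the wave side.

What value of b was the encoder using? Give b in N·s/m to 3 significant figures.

b = 6.5 N·s/m

u + w = 8.8228;  u + w = √(2b)·v, so √(2b) = 8.8228/2.447 = 3.6055.
b = (√(2b))²/2 = 13.0000/2 = 6.5000.
(Check via u − w = 2F/√(2b): u − w = -6.3630, 2F/√(2b) = -6.3630.)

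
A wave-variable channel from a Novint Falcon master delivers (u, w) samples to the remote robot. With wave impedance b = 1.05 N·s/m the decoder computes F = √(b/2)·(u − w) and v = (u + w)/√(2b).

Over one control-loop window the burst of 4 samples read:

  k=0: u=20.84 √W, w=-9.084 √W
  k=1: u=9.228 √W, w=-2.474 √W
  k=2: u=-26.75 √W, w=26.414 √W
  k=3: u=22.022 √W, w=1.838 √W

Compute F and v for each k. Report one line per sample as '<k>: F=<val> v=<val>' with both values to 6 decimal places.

0: F=21.681998 v=8.112411
1: F=8.478905 v=4.660703
2: F=-38.520978 v=-0.231862
3: F=14.624697 v=16.464964

k=0: u−w=29.924000, u+w=11.756000; √(b/2)=0.724569, √(2b)=1.449138; F=0.724569×29.924=21.681998, v=11.756000/1.449138=8.112411
k=1: u−w=11.702000, u+w=6.754000; √(b/2)=0.724569, √(2b)=1.449138; F=0.724569×11.702=8.478905, v=6.754000/1.449138=4.660703
k=2: u−w=-53.164000, u+w=-0.336000; √(b/2)=0.724569, √(2b)=1.449138; F=0.724569×(-53.164)=-38.520978, v=-0.336000/1.449138=-0.231862
k=3: u−w=20.184000, u+w=23.860000; √(b/2)=0.724569, √(2b)=1.449138; F=0.724569×20.184=14.624697, v=23.860000/1.449138=16.464964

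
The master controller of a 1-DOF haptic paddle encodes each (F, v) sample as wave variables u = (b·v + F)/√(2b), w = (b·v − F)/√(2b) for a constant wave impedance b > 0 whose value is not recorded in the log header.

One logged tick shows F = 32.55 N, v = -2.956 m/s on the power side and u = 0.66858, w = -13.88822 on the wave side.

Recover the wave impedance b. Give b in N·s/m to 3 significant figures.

b = 10 N·s/m

u + w = -13.2196;  u + w = √(2b)·v, so √(2b) = -13.2196/(-2.956) = 4.4721.
b = (√(2b))²/2 = 20.0000/2 = 10.0000.
(Check via u − w = 2F/√(2b): u − w = 14.5568, 2F/√(2b) = 14.5568.)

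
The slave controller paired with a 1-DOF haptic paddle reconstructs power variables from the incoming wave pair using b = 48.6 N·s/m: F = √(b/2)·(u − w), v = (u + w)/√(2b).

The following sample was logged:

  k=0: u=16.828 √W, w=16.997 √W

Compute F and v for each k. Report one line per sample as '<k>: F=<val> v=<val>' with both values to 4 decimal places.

k=0: u−w=-0.1690, u+w=33.8250; √(b/2)=4.9295, √(2b)=9.8590; F=4.9295×(-0.169)=-0.8331, v=33.8250/9.8590=3.4309

0: F=-0.8331 v=3.4309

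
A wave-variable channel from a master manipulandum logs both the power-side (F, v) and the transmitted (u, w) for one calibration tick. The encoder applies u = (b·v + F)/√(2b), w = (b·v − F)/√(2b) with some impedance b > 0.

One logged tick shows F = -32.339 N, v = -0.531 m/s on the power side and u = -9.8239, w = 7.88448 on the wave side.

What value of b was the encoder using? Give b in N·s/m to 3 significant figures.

u + w = -1.93942;  u + w = √(2b)·v, so √(2b) = -1.93942/(-0.531) = 3.65239.
b = (√(2b))²/2 = 13.33997/2 = 6.66998.
(Check via u − w = 2F/√(2b): u − w = -17.70838, 2F/√(2b) = -17.70840.)

b = 6.67 N·s/m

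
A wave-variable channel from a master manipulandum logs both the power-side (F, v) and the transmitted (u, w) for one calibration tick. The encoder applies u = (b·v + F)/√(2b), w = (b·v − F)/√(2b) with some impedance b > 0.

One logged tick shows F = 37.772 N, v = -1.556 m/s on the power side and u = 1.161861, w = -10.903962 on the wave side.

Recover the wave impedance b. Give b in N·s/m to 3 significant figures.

u + w = -9.742101;  u + w = √(2b)·v, so √(2b) = -9.742101/(-1.556) = 6.260990.
b = (√(2b))²/2 = 39.200000/2 = 19.600000.
(Check via u − w = 2F/√(2b): u − w = 12.065823, 2F/√(2b) = 12.065823.)

b = 19.6 N·s/m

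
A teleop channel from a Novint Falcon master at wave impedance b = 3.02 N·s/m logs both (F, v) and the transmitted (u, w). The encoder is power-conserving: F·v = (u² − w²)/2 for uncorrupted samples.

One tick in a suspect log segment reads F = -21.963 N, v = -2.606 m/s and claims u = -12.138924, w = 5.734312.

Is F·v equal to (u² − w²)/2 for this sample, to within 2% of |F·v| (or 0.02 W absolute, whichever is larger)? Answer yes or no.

F·v = (-21.963)×(-2.606) = 57.235578 W.
(u² − w²)/2 = (147.353476 − 32.882334)/2 = 57.235571 W.
|Δ| = 0.000007;  2% of max(1, |F·v|) = 1.144712.

yes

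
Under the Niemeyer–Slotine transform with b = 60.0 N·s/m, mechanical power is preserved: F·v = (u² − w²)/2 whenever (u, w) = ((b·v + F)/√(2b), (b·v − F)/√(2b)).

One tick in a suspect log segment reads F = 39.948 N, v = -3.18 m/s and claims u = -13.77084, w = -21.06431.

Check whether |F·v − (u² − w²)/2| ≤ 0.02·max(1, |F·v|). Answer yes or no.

F·v = 39.948×(-3.18) = -127.0346 W.
(u² − w²)/2 = (189.6360 − 443.7052)/2 = -127.0346 W.
|Δ| = 0.0001;  2% of max(1, |F·v|) = 2.5407.

yes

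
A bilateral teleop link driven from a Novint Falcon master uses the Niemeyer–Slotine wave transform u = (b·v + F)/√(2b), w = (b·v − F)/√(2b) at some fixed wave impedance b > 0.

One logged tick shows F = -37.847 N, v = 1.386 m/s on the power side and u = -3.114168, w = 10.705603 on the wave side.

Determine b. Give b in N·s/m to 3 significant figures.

b = 15 N·s/m

u + w = 7.591435;  u + w = √(2b)·v, so √(2b) = 7.591435/1.386 = 5.477226.
b = (√(2b))²/2 = 30.000003/2 = 15.000001.
(Check via u − w = 2F/√(2b): u − w = -13.819771, 2F/√(2b) = -13.819770.)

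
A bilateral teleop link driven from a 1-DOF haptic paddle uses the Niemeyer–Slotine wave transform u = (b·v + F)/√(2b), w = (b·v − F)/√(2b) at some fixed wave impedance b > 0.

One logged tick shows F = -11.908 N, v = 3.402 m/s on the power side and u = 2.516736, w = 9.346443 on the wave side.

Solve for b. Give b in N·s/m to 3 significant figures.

u + w = 11.863179;  u + w = √(2b)·v, so √(2b) = 11.863179/3.402 = 3.487119.
b = (√(2b))²/2 = 12.159999/2 = 6.080000.
(Check via u − w = 2F/√(2b): u − w = -6.829707, 2F/√(2b) = -6.829707.)

b = 6.08 N·s/m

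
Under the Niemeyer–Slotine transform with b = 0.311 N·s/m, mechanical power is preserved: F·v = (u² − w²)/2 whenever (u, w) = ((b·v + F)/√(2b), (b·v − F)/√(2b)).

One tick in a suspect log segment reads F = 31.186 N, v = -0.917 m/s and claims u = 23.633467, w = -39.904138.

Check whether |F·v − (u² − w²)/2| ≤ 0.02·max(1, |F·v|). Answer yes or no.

no

F·v = 31.186×(-0.917) = -28.597562 W.
(u² − w²)/2 = (558.540762 − 1592.340230)/2 = -516.899734 W.
|Δ| = 488.302172;  2% of max(1, |F·v|) = 0.571951.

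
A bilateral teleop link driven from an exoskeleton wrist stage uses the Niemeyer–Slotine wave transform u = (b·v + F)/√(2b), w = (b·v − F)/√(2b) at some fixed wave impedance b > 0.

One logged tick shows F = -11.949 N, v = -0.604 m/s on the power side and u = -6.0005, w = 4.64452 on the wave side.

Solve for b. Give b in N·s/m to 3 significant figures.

b = 2.52 N·s/m

u + w = -1.3560;  u + w = √(2b)·v, so √(2b) = -1.3560/(-0.604) = 2.2450.
b = (√(2b))²/2 = 5.0400/2 = 2.5200.
(Check via u − w = 2F/√(2b): u − w = -10.6450, 2F/√(2b) = -10.6450.)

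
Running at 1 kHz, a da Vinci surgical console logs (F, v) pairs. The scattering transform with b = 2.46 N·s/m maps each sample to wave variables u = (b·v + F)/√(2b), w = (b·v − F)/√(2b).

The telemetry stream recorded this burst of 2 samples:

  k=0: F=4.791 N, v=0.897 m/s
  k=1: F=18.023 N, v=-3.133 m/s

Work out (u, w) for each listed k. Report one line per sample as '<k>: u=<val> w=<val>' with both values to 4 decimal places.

0: u=3.1548 w=-1.1651
1: u=4.6507 w=-11.6001

k=0: b·v=2.46×0.897=2.2066; √(2b)=2.2181; u=(2.2066+4.791)/2.2181=3.1548, w=(2.2066−4.791)/2.2181=-1.1651
k=1: b·v=2.46×(-3.133)=-7.7072; √(2b)=2.2181; u=(-7.7072+18.023)/2.2181=4.6507, w=(-7.7072−18.023)/2.2181=-11.6001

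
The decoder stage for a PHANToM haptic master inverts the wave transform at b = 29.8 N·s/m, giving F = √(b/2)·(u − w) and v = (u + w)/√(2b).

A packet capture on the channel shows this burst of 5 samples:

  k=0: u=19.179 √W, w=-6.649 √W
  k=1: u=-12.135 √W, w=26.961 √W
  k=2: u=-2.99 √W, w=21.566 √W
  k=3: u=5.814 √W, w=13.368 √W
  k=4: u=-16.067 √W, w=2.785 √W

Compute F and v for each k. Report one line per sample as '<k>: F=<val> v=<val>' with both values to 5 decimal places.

k=0: u−w=25.82800, u+w=12.53000; √(b/2)=3.86005, √(2b)=7.72010; F=3.86005×25.828=99.69742, v=12.53000/7.72010=1.62304
k=1: u−w=-39.09600, u+w=14.82600; √(b/2)=3.86005, √(2b)=7.72010; F=3.86005×(-39.096)=-150.91259, v=14.82600/7.72010=1.92044
k=2: u−w=-24.55600, u+w=18.57600; √(b/2)=3.86005, √(2b)=7.72010; F=3.86005×(-24.556)=-94.78743, v=18.57600/7.72010=2.40619
k=3: u−w=-7.55400, u+w=19.18200; √(b/2)=3.86005, √(2b)=7.72010; F=3.86005×(-7.554)=-29.15883, v=19.18200/7.72010=2.48468
k=4: u−w=-18.85200, u+w=-13.28200; √(b/2)=3.86005, √(2b)=7.72010; F=3.86005×(-18.852)=-72.76970, v=-13.28200/7.72010=-1.72044

0: F=99.69742 v=1.62304
1: F=-150.91259 v=1.92044
2: F=-94.78743 v=2.40619
3: F=-29.15883 v=2.48468
4: F=-72.76970 v=-1.72044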